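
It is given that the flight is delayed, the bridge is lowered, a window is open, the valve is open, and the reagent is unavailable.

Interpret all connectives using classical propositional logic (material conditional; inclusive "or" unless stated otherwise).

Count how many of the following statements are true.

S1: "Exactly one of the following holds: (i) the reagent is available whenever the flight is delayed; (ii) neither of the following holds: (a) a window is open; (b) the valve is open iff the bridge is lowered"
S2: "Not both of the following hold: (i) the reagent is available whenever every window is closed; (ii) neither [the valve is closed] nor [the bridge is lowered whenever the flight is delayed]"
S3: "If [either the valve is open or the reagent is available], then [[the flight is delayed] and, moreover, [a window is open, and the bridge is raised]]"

Let P = "the flight is delayed" (True), U = "the reagent is available" (False), R = "a window is open" (True), S = "the valve is open" (True), Q = "the bridge is raised" (False).

S1: In symbols: (P -> U) xor (R nor (S iff not Q))

P -> U = True -> False = False
not Q = not False = True
S iff not Q = True iff True = True
R nor (S iff not Q) = True nor True = False
(P -> U) xor (R nor (S iff not Q)) = False xor False = False
Hence S1 is false.

S2: Parsed as (not R -> U) nand (not S nor (P -> not Q))

not R = not True = False
not R -> U = False -> False = True
not S = not True = False
not Q = not False = True
P -> not Q = True -> True = True
not S nor (P -> not Q) = False nor True = False
(not R -> U) nand (not S nor (P -> not Q)) = True nand False = True
Hence S2 is true.

S3: In symbols: (S or U) -> (P and (R and Q))

S or U = True or False = True
R and Q = True and False = False
P and (R and Q) = True and False = False
(S or U) -> (P and (R and Q)) = True -> False = False
So S3 is false.

Count: 1.

1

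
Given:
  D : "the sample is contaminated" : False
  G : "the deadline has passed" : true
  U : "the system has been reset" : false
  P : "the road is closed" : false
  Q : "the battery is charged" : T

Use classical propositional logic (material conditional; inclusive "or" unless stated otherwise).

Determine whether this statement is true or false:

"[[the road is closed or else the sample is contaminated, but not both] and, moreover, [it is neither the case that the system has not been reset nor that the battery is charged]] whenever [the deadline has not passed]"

true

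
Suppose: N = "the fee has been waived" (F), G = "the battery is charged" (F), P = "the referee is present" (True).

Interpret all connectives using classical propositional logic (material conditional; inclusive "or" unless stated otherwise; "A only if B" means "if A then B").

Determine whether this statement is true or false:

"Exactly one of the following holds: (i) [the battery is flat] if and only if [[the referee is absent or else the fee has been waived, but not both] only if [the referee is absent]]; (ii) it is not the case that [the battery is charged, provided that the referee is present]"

False.

Values: G=F, P=T, N=F.
In symbols: (~G <-> ((~P xor N) -> ~P)) xor ~(P -> G)

~G = ~F = T
~P = ~T = F
~P xor N = F xor F = F
~P = ~T = F
(~P xor N) -> ~P = F -> F = T
~G <-> ((~P xor N) -> ~P) = T <-> T = T
P -> G = T -> F = F
~(P -> G) = ~F = T
(~G <-> ((~P xor N) -> ~P)) xor ~(P -> G) = T xor T = F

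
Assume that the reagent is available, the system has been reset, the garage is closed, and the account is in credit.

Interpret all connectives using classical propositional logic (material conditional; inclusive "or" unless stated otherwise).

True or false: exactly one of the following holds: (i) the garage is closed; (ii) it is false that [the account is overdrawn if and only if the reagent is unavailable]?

Let L = "the garage is closed" (True), N = "the account is overdrawn" (False), R = "the reagent is available" (True).
In symbols: L xor not (N iff not R)

not R = not True = False
N iff not R = False iff False = True
not (N iff not R) = not True = False
L xor not (N iff not R) = True xor False = True

true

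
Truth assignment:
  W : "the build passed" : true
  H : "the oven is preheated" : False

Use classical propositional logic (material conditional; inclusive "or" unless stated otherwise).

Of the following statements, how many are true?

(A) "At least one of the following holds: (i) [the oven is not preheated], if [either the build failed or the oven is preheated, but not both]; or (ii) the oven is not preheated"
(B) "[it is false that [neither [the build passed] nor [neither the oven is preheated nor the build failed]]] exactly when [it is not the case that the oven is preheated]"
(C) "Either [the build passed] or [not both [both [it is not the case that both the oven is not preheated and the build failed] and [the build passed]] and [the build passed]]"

3

(A): Formalization: ((not W xor H) -> not H) or not H

not W = not True = False
not W xor H = False xor False = False
not H = not False = True
(not W xor H) -> not H = False -> True = True
not H = not False = True
((not W xor H) -> not H) or not H = True or True = True
Hence (A) is true.

(B): In symbols: not (W nor (H nor not W)) iff not H

not W = not True = False
H nor not W = False nor False = True
W nor (H nor not W) = True nor True = False
not (W nor (H nor not W)) = not False = True
not H = not False = True
not (W nor (H nor not W)) iff not H = True iff True = True
Hence (B) is true.

(C): Parsed as W or (((not H nand not W) and W) nand W)

not H = not False = True
not W = not True = False
not H nand not W = True nand False = True
(not H nand not W) and W = True and True = True
((not H nand not W) and W) nand W = True nand True = False
W or (((not H nand not W) and W) nand W) = True or False = True
Thus (C) is true.

True statements: 3 ((A), (B), (C)).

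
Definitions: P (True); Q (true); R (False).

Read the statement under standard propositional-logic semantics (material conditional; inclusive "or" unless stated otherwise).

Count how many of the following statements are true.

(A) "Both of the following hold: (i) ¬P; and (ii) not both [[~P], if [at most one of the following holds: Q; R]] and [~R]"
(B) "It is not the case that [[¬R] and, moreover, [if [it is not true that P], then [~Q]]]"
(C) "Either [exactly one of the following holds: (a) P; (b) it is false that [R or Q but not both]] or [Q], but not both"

0

(A): This is ~P & (((Q nand R) -> ~P) nand ~R).

~P = ~T = F
Q nand R = T nand F = T
~P = ~T = F
(Q nand R) -> ~P = T -> F = F
~R = ~F = T
((Q nand R) -> ~P) nand ~R = F nand T = T
~P & (((Q nand R) -> ~P) nand ~R) = F & T = F
So (A) is false.

(B): Parsed as ~(~R & (~P -> ~Q))

~R = ~F = T
~P = ~T = F
~Q = ~T = F
~P -> ~Q = F -> F = T
~R & (~P -> ~Q) = T & T = T
~(~R & (~P -> ~Q)) = ~T = F
Hence (B) is false.

(C): Parsed as (P xor ~(R xor Q)) xor Q

R xor Q = F xor T = T
~(R xor Q) = ~T = F
P xor ~(R xor Q) = T xor F = T
(P xor ~(R xor Q)) xor Q = T xor T = F
Thus (C) is false.

Count: 0.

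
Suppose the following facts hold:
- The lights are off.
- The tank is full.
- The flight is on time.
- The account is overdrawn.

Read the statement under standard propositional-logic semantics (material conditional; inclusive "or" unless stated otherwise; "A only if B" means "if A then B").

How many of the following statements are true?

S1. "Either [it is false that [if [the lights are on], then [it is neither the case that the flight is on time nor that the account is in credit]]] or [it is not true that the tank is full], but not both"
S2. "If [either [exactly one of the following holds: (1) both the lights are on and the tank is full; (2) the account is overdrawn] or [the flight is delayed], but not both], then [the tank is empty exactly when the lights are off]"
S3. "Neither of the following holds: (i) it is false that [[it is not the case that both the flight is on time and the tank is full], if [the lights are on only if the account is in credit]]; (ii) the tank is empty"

Let P = "the lights are on" (False), R = "the flight is delayed" (False), S = "the account is overdrawn" (True), Q = "the tank is full" (True).

S1: Formalization: not (P -> (not R nor not S)) xor not Q

not R = not False = True
not S = not True = False
not R nor not S = True nor False = False
P -> (not R nor not S) = False -> False = True
not (P -> (not R nor not S)) = not True = False
not Q = not True = False
not (P -> (not R nor not S)) xor not Q = False xor False = False
Hence S1 is false.

S2: In symbols: (((P and Q) xor S) xor R) -> (not Q iff not P)

P and Q = False and True = False
(P and Q) xor S = False xor True = True
((P and Q) xor S) xor R = True xor False = True
not Q = not True = False
not P = not False = True
not Q iff not P = False iff True = False
(((P and Q) xor S) xor R) -> (not Q iff not P) = True -> False = False
Hence S2 is false.

S3: Formalization: not ((P -> not S) -> (not R nand Q)) nor not Q

not S = not True = False
P -> not S = False -> False = True
not R = not False = True
not R nand Q = True nand True = False
(P -> not S) -> (not R nand Q) = True -> False = False
not ((P -> not S) -> (not R nand Q)) = not False = True
not Q = not True = False
not ((P -> not S) -> (not R nand Q)) nor not Q = True nor False = False
So S3 is false.

0 of the 3 statements are true (none).

0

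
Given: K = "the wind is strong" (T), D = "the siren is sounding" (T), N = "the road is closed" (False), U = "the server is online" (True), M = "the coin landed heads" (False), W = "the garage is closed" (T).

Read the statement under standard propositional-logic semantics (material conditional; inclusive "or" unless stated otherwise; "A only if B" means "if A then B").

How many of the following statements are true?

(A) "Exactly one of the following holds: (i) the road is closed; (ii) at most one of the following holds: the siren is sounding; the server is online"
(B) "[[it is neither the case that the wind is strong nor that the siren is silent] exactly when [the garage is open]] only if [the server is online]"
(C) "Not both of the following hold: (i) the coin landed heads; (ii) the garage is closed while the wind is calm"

2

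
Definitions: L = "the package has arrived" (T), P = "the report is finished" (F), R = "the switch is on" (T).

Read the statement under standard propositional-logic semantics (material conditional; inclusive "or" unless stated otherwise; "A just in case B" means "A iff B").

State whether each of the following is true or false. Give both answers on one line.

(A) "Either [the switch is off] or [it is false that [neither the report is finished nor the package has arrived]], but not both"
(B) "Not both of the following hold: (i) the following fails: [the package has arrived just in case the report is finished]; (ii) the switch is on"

(A): This is ~R xor ~(P nor L).

~R = ~T = F
P nor L = F nor T = F
~(P nor L) = ~F = T
~R xor ~(P nor L) = F xor T = T
So (A) is true.

(B): In symbols: ~(L <-> P) nand R

L <-> P = T <-> F = F
~(L <-> P) = ~F = T
~(L <-> P) nand R = T nand T = F
So (B) is false.

(A) True, (B) False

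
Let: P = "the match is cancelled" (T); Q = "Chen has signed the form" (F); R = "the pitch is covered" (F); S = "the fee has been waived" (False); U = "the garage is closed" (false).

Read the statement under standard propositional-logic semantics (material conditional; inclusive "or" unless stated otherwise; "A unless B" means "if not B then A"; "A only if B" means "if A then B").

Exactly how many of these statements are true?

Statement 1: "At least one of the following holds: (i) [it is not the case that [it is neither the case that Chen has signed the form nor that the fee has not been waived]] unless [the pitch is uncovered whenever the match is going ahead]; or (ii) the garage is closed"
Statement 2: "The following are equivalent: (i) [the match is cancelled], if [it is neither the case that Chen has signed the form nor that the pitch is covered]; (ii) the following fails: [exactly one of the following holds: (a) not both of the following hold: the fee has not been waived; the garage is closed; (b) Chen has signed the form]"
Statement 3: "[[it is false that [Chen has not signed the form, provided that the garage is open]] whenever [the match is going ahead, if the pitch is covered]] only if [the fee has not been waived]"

Statement 1: Formalization: (not (Q nor not S) or (not P -> not R)) or U

not S = not False = True
Q nor not S = False nor True = False
not (Q nor not S) = not False = True
not P = not True = False
not R = not False = True
not P -> not R = False -> True = True
not (Q nor not S) or (not P -> not R) = True or True = True
(not (Q nor not S) or (not P -> not R)) or U = True or False = True
So Statement 1 is true.

Statement 2: Parsed as ((Q nor R) -> P) iff not ((not S nand U) xor Q)

Q nor R = False nor False = True
(Q nor R) -> P = True -> True = True
not S = not False = True
not S nand U = True nand False = True
(not S nand U) xor Q = True xor False = True
not ((not S nand U) xor Q) = not True = False
((Q nor R) -> P) iff not ((not S nand U) xor Q) = True iff False = False
So Statement 2 is false.

Statement 3: This is ((R -> not P) -> not (not U -> not Q)) -> not S.

not P = not True = False
R -> not P = False -> False = True
not U = not False = True
not Q = not False = True
not U -> not Q = True -> True = True
not (not U -> not Q) = not True = False
(R -> not P) -> not (not U -> not Q) = True -> False = False
not S = not False = True
((R -> not P) -> not (not U -> not Q)) -> not S = False -> True = True
Thus Statement 3 is true.

True statements: 2 (Statement 1, Statement 3).

2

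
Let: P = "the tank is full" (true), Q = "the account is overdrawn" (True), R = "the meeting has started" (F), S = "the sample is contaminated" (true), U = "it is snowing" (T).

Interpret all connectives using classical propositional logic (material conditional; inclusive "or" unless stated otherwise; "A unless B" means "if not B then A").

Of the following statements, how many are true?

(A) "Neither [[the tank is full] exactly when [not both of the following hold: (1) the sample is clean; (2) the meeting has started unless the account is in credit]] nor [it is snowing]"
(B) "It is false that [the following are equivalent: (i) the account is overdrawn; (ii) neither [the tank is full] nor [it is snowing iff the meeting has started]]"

1

(A): In symbols: (P iff (not S nand (R or not Q))) nor U

not S = not True = False
not Q = not True = False
R or not Q = False or False = False
not S nand (R or not Q) = False nand False = True
P iff (not S nand (R or not Q)) = True iff True = True
(P iff (not S nand (R or not Q))) nor U = True nor True = False
Hence (A) is false.

(B): In symbols: not (Q iff (P nor (U iff R)))

U iff R = True iff False = False
P nor (U iff R) = True nor False = False
Q iff (P nor (U iff R)) = True iff False = False
not (Q iff (P nor (U iff R))) = not False = True
Thus (B) is true.

1 of the 2 statements is true.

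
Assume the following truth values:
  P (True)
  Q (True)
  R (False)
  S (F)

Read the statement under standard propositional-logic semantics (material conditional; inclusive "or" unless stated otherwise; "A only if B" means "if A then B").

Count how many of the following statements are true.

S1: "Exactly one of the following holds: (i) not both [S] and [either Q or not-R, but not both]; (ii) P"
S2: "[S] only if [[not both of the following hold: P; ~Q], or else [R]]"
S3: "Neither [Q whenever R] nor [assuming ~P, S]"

S1: This is (S nand (Q xor ~R)) xor P.

~R = ~F = T
Q xor ~R = T xor T = F
S nand (Q xor ~R) = F nand F = T
(S nand (Q xor ~R)) xor P = T xor T = F
Thus S1 is false.

S2: In symbols: S -> ((P nand ~Q) | R)

~Q = ~T = F
P nand ~Q = T nand F = T
(P nand ~Q) | R = T | F = T
S -> ((P nand ~Q) | R) = F -> T = T
Thus S2 is true.

S3: Parsed as (R -> Q) nor (~P -> S)

R -> Q = F -> T = T
~P = ~T = F
~P -> S = F -> F = T
(R -> Q) nor (~P -> S) = T nor T = F
So S3 is false.

True statements: 1 (S2).

1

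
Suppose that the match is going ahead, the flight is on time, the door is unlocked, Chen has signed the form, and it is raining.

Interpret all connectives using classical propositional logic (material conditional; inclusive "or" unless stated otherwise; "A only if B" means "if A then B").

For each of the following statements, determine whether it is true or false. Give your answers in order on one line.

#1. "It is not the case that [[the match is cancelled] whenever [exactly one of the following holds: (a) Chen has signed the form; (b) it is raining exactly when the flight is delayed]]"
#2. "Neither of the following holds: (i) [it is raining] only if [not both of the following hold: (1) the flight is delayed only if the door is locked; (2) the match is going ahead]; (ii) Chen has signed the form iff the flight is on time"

#1 True; #2 False

Let S = "Chen has signed the form" (T), H = "it is raining" (T), L = "the flight is delayed" (F), G = "the match is cancelled" (F), N = "the door is locked" (F).

#1: Formalization: ~((S xor (H <-> L)) -> G)

H <-> L = T <-> F = F
S xor (H <-> L) = T xor F = T
(S xor (H <-> L)) -> G = T -> F = F
~((S xor (H <-> L)) -> G) = ~F = T
So #1 is true.

#2: Parsed as (H -> ((L -> N) nand ~G)) nor (S <-> ~L)

L -> N = F -> F = T
~G = ~F = T
(L -> N) nand ~G = T nand T = F
H -> ((L -> N) nand ~G) = T -> F = F
~L = ~F = T
S <-> ~L = T <-> T = T
(H -> ((L -> N) nand ~G)) nor (S <-> ~L) = F nor T = F
Thus #2 is false.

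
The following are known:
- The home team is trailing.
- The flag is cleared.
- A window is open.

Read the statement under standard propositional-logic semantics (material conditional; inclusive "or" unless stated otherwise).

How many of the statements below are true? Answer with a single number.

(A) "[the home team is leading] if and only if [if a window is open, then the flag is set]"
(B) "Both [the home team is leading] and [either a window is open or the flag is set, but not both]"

1

Let P = "the home team is leading" (F), R = "a window is open" (T), Q = "the flag is set" (F).

(A): Formalization: P <-> (R -> Q)

R -> Q = T -> F = F
P <-> (R -> Q) = F <-> F = T
Hence (A) is true.

(B): In symbols: P & (R xor Q)

R xor Q = T xor F = T
P & (R xor Q) = F & T = F
Thus (B) is false.

Count: 1.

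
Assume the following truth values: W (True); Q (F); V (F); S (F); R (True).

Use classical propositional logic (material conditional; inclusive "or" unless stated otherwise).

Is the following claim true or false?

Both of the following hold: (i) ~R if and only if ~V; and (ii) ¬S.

False

In symbols: (~R <-> ~V) & ~S

~R = ~T = F
~V = ~F = T
~R <-> ~V = F <-> T = F
~S = ~F = T
(~R <-> ~V) & ~S = F & T = F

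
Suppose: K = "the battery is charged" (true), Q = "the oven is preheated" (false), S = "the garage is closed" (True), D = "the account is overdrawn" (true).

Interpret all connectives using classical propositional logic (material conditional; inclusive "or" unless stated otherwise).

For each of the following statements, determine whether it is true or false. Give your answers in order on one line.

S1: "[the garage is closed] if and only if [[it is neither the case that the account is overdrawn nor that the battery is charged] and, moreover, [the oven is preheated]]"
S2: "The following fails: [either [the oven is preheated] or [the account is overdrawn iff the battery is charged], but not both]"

S1 False, S2 False

S1: Formalization: S <-> ((D nor K) & Q)

D nor K = T nor T = F
(D nor K) & Q = F & F = F
S <-> ((D nor K) & Q) = T <-> F = F
So S1 is false.

S2: Parsed as ~(Q xor (D <-> K))

D <-> K = T <-> T = T
Q xor (D <-> K) = F xor T = T
~(Q xor (D <-> K)) = ~T = F
Thus S2 is false.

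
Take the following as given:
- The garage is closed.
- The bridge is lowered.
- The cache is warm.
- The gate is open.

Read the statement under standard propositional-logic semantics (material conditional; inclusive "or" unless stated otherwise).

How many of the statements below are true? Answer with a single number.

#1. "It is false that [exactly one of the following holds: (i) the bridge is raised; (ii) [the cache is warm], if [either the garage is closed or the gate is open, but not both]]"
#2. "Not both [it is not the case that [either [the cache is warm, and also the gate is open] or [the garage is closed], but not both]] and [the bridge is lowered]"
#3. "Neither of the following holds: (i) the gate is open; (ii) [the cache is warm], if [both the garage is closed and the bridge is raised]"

0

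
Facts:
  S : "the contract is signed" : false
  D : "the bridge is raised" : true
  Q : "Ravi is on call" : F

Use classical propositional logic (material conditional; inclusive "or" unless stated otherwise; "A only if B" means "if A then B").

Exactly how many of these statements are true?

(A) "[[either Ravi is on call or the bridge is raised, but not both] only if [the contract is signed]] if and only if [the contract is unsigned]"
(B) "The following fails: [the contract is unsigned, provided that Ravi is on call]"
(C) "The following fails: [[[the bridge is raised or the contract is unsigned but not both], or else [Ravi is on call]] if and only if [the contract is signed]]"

(A): In symbols: ((Q ⊕ D) → S) ↔ ¬S

Q ⊕ D = F ⊕ T = T
(Q ⊕ D) → S = T → F = F
¬S = ¬F = T
((Q ⊕ D) → S) ↔ ¬S = F ↔ T = F
Hence (A) is false.

(B): This is ¬(Q → ¬S).

¬S = ¬F = T
Q → ¬S = F → T = T
¬(Q → ¬S) = ¬T = F
Hence (B) is false.

(C): Formalization: ¬(((D ⊕ ¬S) ∨ Q) ↔ S)

¬S = ¬F = T
D ⊕ ¬S = T ⊕ T = F
(D ⊕ ¬S) ∨ Q = F ∨ F = F
((D ⊕ ¬S) ∨ Q) ↔ S = F ↔ F = T
¬(((D ⊕ ¬S) ∨ Q) ↔ S) = ¬T = F
Thus (C) is false.

True statements: 0 (none).

0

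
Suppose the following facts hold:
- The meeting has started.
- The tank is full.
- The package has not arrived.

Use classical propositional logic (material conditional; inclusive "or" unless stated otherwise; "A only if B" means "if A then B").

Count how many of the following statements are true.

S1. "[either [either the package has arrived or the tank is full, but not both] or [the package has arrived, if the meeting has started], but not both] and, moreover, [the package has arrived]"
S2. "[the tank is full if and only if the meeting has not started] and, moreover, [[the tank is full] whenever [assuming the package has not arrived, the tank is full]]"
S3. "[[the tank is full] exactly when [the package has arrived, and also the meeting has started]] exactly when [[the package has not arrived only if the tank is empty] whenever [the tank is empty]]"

0

Let R = "the package has arrived" (F), Q = "the tank is full" (T), P = "the meeting has started" (T).

S1: Parsed as ((R ⊕ Q) ⊕ (P → R)) ∧ R

R ⊕ Q = F ⊕ T = T
P → R = T → F = F
(R ⊕ Q) ⊕ (P → R) = T ⊕ F = T
((R ⊕ Q) ⊕ (P → R)) ∧ R = T ∧ F = F
So S1 is false.

S2: This is (Q ↔ ¬P) ∧ ((¬R → Q) → Q).

¬P = ¬T = F
Q ↔ ¬P = T ↔ F = F
¬R = ¬F = T
¬R → Q = T → T = T
(¬R → Q) → Q = T → T = T
(Q ↔ ¬P) ∧ ((¬R → Q) → Q) = F ∧ T = F
So S2 is false.

S3: This is (Q ↔ (R ∧ P)) ↔ (¬Q → (¬R → ¬Q)).

R ∧ P = F ∧ T = F
Q ↔ (R ∧ P) = T ↔ F = F
¬Q = ¬T = F
¬R = ¬F = T
¬Q = ¬T = F
¬R → ¬Q = T → F = F
¬Q → (¬R → ¬Q) = F → F = T
(Q ↔ (R ∧ P)) ↔ (¬Q → (¬R → ¬Q)) = F ↔ T = F
So S3 is false.

Count: 0.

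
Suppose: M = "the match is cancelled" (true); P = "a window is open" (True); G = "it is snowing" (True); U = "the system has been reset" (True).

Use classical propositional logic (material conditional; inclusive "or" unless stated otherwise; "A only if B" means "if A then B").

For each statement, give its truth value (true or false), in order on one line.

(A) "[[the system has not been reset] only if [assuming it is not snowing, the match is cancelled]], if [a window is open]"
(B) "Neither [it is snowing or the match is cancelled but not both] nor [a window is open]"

(A) T / (B) F

(A): Parsed as P → (¬U → (¬G → M))

¬U = ¬T = F
¬G = ¬T = F
¬G → M = F → T = T
¬U → (¬G → M) = F → T = T
P → (¬U → (¬G → M)) = T → T = T
So (A) is true.

(B): This is (G ⊕ M) ↓ P.

G ⊕ M = T ⊕ T = F
(G ⊕ M) ↓ P = F ↓ T = F
So (B) is false.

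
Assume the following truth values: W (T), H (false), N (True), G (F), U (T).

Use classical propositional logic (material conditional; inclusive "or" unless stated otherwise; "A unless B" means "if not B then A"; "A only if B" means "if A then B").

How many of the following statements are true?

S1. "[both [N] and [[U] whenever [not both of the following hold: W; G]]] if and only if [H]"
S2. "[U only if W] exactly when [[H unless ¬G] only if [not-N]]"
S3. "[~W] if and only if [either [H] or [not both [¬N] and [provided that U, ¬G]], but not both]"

0

S1: Formalization: (N ∧ ((W ↑ G) → U)) ↔ H

W ↑ G = T ↑ F = T
(W ↑ G) → U = T → T = T
N ∧ ((W ↑ G) → U) = T ∧ T = T
(N ∧ ((W ↑ G) → U)) ↔ H = T ↔ F = F
Hence S1 is false.

S2: This is (U → W) ↔ ((H ∨ ¬G) → ¬N).

U → W = T → T = T
¬G = ¬F = T
H ∨ ¬G = F ∨ T = T
¬N = ¬T = F
(H ∨ ¬G) → ¬N = T → F = F
(U → W) ↔ ((H ∨ ¬G) → ¬N) = T ↔ F = F
So S2 is false.

S3: Parsed as ¬W ↔ (H ⊕ (¬N ↑ (U → ¬G)))

¬W = ¬T = F
¬N = ¬T = F
¬G = ¬F = T
U → ¬G = T → T = T
¬N ↑ (U → ¬G) = F ↑ T = T
H ⊕ (¬N ↑ (U → ¬G)) = F ⊕ T = T
¬W ↔ (H ⊕ (¬N ↑ (U → ¬G))) = F ↔ T = F
So S3 is false.

0 of the 3 statements are true (none).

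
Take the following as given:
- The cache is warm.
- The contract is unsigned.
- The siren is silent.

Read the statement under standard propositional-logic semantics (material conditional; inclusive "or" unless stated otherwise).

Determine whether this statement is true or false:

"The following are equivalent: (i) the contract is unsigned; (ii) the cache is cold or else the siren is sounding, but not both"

Let M = "the contract is signed" (False), W = "the cache is warm" (True), V = "the siren is sounding" (False).
In symbols: not M iff (not W xor V)

not M = not False = True
not W = not True = False
not W xor V = False xor False = False
not M iff (not W xor V) = True iff False = False

The statement is false.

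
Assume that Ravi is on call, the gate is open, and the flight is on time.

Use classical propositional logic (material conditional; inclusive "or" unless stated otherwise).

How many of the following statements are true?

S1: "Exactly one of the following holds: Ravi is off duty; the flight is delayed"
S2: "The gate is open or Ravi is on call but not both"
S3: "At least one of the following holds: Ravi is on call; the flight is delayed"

Let L = "Ravi is on call" (True), P = "the flight is delayed" (False), V = "the gate is open" (True).

S1: Formalization: not L xor P

not L = not True = False
not L xor P = False xor False = False
Hence S1 is false.

S2: In symbols: V xor L

V xor L = True xor True = False
Hence S2 is false.

S3: Formalization: L or P

L or P = True or False = True
So S3 is true.

Count: 1.

1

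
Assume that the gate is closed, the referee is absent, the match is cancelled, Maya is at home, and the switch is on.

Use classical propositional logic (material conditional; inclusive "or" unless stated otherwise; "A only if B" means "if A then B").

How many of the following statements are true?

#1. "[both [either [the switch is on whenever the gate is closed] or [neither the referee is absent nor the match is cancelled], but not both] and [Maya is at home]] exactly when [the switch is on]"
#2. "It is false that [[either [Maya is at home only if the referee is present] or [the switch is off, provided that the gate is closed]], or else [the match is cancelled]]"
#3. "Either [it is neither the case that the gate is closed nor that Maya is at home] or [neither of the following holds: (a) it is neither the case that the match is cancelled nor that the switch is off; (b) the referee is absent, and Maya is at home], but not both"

1

Let P = "the gate is open" (F), U = "the switch is on" (T), Q = "the referee is present" (F), R = "the match is cancelled" (T), S = "Maya is at home" (T).

#1: Formalization: (((~P -> U) xor (~Q nor R)) & S) <-> U

~P = ~F = T
~P -> U = T -> T = T
~Q = ~F = T
~Q nor R = T nor T = F
(~P -> U) xor (~Q nor R) = T xor F = T
((~P -> U) xor (~Q nor R)) & S = T & T = T
(((~P -> U) xor (~Q nor R)) & S) <-> U = T <-> T = T
So #1 is true.

#2: In symbols: ~(((S -> Q) | (~P -> ~U)) | R)

S -> Q = T -> F = F
~P = ~F = T
~U = ~T = F
~P -> ~U = T -> F = F
(S -> Q) | (~P -> ~U) = F | F = F
((S -> Q) | (~P -> ~U)) | R = F | T = T
~(((S -> Q) | (~P -> ~U)) | R) = ~T = F
Thus #2 is false.

#3: In symbols: (~P nor S) xor ((R nor ~U) nor (~Q & S))

~P = ~F = T
~P nor S = T nor T = F
~U = ~T = F
R nor ~U = T nor F = F
~Q = ~F = T
~Q & S = T & T = T
(R nor ~U) nor (~Q & S) = F nor T = F
(~P nor S) xor ((R nor ~U) nor (~Q & S)) = F xor F = F
Thus #3 is false.

Count: 1.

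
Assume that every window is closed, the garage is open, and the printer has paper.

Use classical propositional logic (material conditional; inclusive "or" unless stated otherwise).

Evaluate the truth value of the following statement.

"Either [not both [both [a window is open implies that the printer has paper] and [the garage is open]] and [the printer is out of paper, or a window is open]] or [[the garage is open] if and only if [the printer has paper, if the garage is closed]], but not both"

False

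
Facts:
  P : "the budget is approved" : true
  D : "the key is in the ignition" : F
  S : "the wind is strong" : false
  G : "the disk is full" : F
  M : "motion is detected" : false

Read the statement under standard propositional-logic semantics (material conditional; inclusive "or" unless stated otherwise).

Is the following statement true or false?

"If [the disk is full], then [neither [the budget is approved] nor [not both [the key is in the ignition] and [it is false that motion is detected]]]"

Values: G=F, P=T, D=F, M=F.
Formalization: G → (P ↓ (D ↑ ¬M))

¬M = ¬F = T
D ↑ ¬M = F ↑ T = T
P ↓ (D ↑ ¬M) = T ↓ T = F
G → (P ↓ (D ↑ ¬M)) = F → F = T

True.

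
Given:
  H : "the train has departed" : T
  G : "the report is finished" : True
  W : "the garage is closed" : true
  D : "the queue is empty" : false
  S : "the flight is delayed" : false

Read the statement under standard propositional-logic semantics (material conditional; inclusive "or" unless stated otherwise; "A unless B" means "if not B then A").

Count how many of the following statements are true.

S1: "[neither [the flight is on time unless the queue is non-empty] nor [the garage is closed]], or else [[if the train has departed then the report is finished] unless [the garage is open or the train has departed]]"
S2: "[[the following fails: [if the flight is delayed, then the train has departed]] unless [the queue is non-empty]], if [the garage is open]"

2

S1: This is ((¬S ∨ ¬D) ↓ W) ∨ ((H → G) ∨ (¬W ∨ H)).

¬S = ¬F = T
¬D = ¬F = T
¬S ∨ ¬D = T ∨ T = T
(¬S ∨ ¬D) ↓ W = T ↓ T = F
H → G = T → T = T
¬W = ¬T = F
¬W ∨ H = F ∨ T = T
(H → G) ∨ (¬W ∨ H) = T ∨ T = T
((¬S ∨ ¬D) ↓ W) ∨ ((H → G) ∨ (¬W ∨ H)) = F ∨ T = T
So S1 is true.

S2: In symbols: ¬W → (¬(S → H) ∨ ¬D)

¬W = ¬T = F
S → H = F → T = T
¬(S → H) = ¬T = F
¬D = ¬F = T
¬(S → H) ∨ ¬D = F ∨ T = T
¬W → (¬(S → H) ∨ ¬D) = F → T = T
Thus S2 is true.

Count: 2.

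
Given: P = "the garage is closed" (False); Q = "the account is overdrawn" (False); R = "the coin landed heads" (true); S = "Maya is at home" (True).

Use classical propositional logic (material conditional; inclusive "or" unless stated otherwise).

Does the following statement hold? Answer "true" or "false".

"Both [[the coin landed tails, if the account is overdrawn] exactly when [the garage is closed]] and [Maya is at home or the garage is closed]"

False.

This is ((Q -> not R) iff P) and (S or P).

not R = not True = False
Q -> not R = False -> False = True
(Q -> not R) iff P = True iff False = False
S or P = True or False = True
((Q -> not R) iff P) and (S or P) = False and True = False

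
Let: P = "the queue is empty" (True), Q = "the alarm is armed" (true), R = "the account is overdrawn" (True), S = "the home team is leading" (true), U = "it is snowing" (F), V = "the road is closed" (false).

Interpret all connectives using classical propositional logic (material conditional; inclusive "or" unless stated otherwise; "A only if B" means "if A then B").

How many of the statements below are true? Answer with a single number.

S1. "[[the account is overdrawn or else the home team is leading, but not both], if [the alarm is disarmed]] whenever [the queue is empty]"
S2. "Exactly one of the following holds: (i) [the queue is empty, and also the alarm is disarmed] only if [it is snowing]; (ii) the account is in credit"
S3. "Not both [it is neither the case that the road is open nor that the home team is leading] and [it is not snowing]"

3

S1: In symbols: P -> (~Q -> (R xor S))

~Q = ~T = F
R xor S = T xor T = F
~Q -> (R xor S) = F -> F = T
P -> (~Q -> (R xor S)) = T -> T = T
Thus S1 is true.

S2: Formalization: ((P & ~Q) -> U) xor ~R

~Q = ~T = F
P & ~Q = T & F = F
(P & ~Q) -> U = F -> F = T
~R = ~T = F
((P & ~Q) -> U) xor ~R = T xor F = T
Hence S2 is true.

S3: In symbols: (~V nor S) nand ~U

~V = ~F = T
~V nor S = T nor T = F
~U = ~F = T
(~V nor S) nand ~U = F nand T = T
So S3 is true.

Count: 3.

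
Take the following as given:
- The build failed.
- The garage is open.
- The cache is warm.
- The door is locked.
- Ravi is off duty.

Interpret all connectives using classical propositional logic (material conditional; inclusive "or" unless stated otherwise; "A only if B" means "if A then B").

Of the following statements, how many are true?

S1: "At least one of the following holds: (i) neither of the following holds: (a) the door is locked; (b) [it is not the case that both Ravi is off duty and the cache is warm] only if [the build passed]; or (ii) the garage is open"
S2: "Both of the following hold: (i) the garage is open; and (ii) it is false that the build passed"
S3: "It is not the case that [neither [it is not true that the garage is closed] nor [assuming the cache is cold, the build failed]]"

Let U = "the door is locked" (T), L = "Ravi is on call" (F), K = "the cache is warm" (T), N = "the build passed" (F), G = "the garage is closed" (F).

S1: Parsed as (U nor ((~L nand K) -> N)) | ~G

~L = ~F = T
~L nand K = T nand T = F
(~L nand K) -> N = F -> F = T
U nor ((~L nand K) -> N) = T nor T = F
~G = ~F = T
(U nor ((~L nand K) -> N)) | ~G = F | T = T
So S1 is true.

S2: This is ~G & ~N.

~G = ~F = T
~N = ~F = T
~G & ~N = T & T = T
Hence S2 is true.

S3: Parsed as ~(~G nor (~K -> ~N))

~G = ~F = T
~K = ~T = F
~N = ~F = T
~K -> ~N = F -> T = T
~G nor (~K -> ~N) = T nor T = F
~(~G nor (~K -> ~N)) = ~F = T
Thus S3 is true.

Count: 3.

3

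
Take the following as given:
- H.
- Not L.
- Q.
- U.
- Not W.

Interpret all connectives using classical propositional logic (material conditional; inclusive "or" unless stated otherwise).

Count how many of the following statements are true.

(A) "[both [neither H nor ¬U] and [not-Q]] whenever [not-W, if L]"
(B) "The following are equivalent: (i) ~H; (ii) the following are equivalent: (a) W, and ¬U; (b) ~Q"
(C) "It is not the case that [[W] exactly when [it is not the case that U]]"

(A): In symbols: (L -> not W) -> ((H nor not U) and not Q)

not W = not False = True
L -> not W = False -> True = True
not U = not True = False
H nor not U = True nor False = False
not Q = not True = False
(H nor not U) and not Q = False and False = False
(L -> not W) -> ((H nor not U) and not Q) = True -> False = False
Thus (A) is false.

(B): Parsed as not H iff ((W and not U) iff not Q)

not H = not True = False
not U = not True = False
W and not U = False and False = False
not Q = not True = False
(W and not U) iff not Q = False iff False = True
not H iff ((W and not U) iff not Q) = False iff True = False
Hence (B) is false.

(C): In symbols: not (W iff not U)

not U = not True = False
W iff not U = False iff False = True
not (W iff not U) = not True = False
Thus (C) is false.

True statements: 0 (none).

0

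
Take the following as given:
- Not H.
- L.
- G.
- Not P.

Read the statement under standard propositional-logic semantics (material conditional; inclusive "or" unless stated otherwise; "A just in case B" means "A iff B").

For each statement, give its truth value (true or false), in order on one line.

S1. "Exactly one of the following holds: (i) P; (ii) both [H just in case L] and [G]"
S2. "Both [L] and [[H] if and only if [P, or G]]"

S1: Formalization: P xor ((H iff L) and G)

H iff L = False iff True = False
(H iff L) and G = False and True = False
P xor ((H iff L) and G) = False xor False = False
So S1 is false.

S2: This is L and (H iff (P or G)).

P or G = False or True = True
H iff (P or G) = False iff True = False
L and (H iff (P or G)) = True and False = False
Thus S2 is false.

S1 F; S2 F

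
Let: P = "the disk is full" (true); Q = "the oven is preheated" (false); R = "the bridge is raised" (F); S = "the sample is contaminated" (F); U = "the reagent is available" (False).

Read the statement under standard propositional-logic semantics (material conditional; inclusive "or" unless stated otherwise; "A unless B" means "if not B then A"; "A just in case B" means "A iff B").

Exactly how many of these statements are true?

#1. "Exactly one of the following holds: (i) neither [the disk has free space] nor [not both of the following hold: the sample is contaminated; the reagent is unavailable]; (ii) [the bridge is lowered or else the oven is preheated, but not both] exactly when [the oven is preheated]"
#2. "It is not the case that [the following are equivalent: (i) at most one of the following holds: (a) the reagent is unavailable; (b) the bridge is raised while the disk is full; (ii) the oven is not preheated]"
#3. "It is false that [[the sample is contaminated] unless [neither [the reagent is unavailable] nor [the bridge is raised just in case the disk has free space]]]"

1

#1: Formalization: (not P nor (S nand not U)) xor ((not R xor Q) iff Q)

not P = not True = False
not U = not False = True
S nand not U = False nand True = True
not P nor (S nand not U) = False nor True = False
not R = not False = True
not R xor Q = True xor False = True
(not R xor Q) iff Q = True iff False = False
(not P nor (S nand not U)) xor ((not R xor Q) iff Q) = False xor False = False
So #1 is false.

#2: In symbols: not ((not U nand (R and P)) iff not Q)

not U = not False = True
R and P = False and True = False
not U nand (R and P) = True nand False = True
not Q = not False = True
(not U nand (R and P)) iff not Q = True iff True = True
not ((not U nand (R and P)) iff not Q) = not True = False
Hence #2 is false.

#3: Formalization: not (S or (not U nor (R iff not P)))

not U = not False = True
not P = not True = False
R iff not P = False iff False = True
not U nor (R iff not P) = True nor True = False
S or (not U nor (R iff not P)) = False or False = False
not (S or (not U nor (R iff not P))) = not False = True
Thus #3 is true.

True statements: 1 (#3).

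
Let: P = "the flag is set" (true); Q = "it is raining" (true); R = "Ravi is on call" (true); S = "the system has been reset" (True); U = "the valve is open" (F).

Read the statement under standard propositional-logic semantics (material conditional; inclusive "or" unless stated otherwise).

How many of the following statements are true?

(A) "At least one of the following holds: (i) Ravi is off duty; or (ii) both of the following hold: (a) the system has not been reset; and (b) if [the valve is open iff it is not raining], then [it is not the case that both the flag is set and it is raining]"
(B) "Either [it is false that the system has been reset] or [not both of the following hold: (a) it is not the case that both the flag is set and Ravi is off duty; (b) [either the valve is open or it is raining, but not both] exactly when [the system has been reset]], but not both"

(A): In symbols: not R or (not S and ((U iff not Q) -> (P nand Q)))

not R = not True = False
not S = not True = False
not Q = not True = False
U iff not Q = False iff False = True
P nand Q = True nand True = False
(U iff not Q) -> (P nand Q) = True -> False = False
not S and ((U iff not Q) -> (P nand Q)) = False and False = False
not R or (not S and ((U iff not Q) -> (P nand Q))) = False or False = False
Thus (A) is false.

(B): Formalization: not S xor ((P nand not R) nand ((U xor Q) iff S))

not S = not True = False
not R = not True = False
P nand not R = True nand False = True
U xor Q = False xor True = True
(U xor Q) iff S = True iff True = True
(P nand not R) nand ((U xor Q) iff S) = True nand True = False
not S xor ((P nand not R) nand ((U xor Q) iff S)) = False xor False = False
So (B) is false.

0 of the 2 statements are true (none).

0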